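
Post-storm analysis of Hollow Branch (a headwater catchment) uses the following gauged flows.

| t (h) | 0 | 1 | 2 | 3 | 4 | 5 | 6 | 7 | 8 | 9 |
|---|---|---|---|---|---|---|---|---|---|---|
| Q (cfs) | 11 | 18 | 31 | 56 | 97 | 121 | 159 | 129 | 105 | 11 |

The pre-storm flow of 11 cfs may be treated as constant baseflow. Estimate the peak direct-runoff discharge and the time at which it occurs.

Subtracting baseflow gives direct-runoff ordinates: 0.0, 7.0, 20.0, 45.0, 86.0, 110.0, 148.0, 118.0, 94.0, 0.0 cfs.
The maximum is 148.0 cfs, occurring at the reading for t = 6 h.

Q_p = 148.0 cfs at t = 6 h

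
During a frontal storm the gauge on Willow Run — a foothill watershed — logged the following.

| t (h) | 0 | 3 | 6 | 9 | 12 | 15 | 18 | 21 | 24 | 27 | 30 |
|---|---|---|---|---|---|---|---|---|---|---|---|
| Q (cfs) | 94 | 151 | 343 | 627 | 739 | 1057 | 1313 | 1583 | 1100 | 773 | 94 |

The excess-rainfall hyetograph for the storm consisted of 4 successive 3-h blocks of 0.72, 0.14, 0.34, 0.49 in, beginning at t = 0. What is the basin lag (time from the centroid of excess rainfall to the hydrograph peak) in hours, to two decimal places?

t_L ≈ 15.43 h

Centroid of excess rainfall: t_c = Σ P_i·t̄_i / ΣP_i = 5.5651 h (block centres at 1.5, 4.5, 7.5, 10.5 h).
Hydrograph peak occurs at t = 21 h, so basin lag t_L = 21 − 5.5651 = 15.43 h.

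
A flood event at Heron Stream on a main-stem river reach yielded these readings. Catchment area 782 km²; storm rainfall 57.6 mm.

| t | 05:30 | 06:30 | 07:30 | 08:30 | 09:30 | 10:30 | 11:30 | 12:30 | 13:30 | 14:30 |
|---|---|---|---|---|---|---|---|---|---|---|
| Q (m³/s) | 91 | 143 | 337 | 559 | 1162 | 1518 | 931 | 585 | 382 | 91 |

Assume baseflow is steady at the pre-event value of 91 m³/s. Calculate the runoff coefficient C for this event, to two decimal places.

ΣQ_DR = 4889 m³/s; V = ΣQ_DR·Δt = 1.760 × 10^7 m³.
Runoff depth d = V / A = 22.51 mm.
C = d / P = 22.51 / 57.6 = 0.39.

C ≈ 0.39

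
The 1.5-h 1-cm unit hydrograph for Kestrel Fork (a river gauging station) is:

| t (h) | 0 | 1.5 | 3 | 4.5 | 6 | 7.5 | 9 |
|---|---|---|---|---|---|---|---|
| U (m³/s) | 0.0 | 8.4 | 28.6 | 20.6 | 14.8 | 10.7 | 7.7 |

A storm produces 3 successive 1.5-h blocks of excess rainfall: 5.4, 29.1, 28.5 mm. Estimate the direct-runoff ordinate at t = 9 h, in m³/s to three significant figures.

By discrete convolution, Q_j = Σ (P_i / 10 mm) · U_{j−i}.
At t = 9 h (j=6): Q = (5.4/10)·7.7 + (29.1/10)·10.7 + (28.5/10)·14.8 = 77.5 m³/s.

Q ≈ 77.5 m³/s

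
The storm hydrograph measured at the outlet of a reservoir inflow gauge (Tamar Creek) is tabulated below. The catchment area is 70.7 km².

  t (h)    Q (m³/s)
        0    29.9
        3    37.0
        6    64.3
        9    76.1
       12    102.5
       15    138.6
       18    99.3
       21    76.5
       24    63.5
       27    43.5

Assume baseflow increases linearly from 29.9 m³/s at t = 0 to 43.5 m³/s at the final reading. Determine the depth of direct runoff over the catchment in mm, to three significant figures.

Direct runoff: 0.00, 5.59, 31.38, 41.67, 66.56, 101.14, 60.33, 36.02, 21.51, 0.00 m³/s; ΣQ_DR = 364.2 m³/s.
V = ΣQ_DR · Δt = 364.2 × 10800 s = 3.933 × 10^6 m³.
Over A = 70.7 km², depth = V / A = 55.6 mm.

d ≈ 55.6 mm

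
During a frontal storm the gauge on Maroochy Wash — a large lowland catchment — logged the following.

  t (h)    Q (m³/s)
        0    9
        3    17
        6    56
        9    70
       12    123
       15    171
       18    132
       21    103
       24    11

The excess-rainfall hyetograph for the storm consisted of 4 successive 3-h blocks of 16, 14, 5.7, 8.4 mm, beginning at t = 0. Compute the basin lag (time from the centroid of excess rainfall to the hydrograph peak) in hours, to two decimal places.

Centroid of excess rainfall: t_c = Σ P_i·t̄_i / ΣP_i = 4.9422 h (block centres at 1.5, 4.5, 7.5, 10.5 h).
Hydrograph peak occurs at t = 15 h, so basin lag t_L = 15 − 4.9422 = 10.06 h.

t_L ≈ 10.06 h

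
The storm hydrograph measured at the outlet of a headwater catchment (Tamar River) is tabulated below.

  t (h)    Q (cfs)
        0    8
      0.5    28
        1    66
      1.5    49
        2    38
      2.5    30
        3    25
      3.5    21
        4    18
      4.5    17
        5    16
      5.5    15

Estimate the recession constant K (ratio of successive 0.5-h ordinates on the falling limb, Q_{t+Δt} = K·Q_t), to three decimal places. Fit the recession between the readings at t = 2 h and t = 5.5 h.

Using the recession-limb readings at t = 2 h and t = 5.5 h: Q falls from 38 to 15 cfs over 7 intervals.
K = (Q₂/Q₁)^(1/7) = (15/38)^(1/7) = 0.876.

K ≈ 0.876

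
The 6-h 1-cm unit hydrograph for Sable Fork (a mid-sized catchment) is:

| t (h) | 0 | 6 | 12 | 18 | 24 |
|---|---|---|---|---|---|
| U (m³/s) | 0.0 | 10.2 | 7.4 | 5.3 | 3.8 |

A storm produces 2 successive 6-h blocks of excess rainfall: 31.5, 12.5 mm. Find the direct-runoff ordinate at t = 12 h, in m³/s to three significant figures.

Q ≈ 36.1 m³/s

By discrete convolution, Q_j = Σ (P_i / 10 mm) · U_{j−i}.
At t = 12 h (j=2): Q = (31.5/10)·7.4 + (12.5/10)·10.2 = 36.1 m³/s.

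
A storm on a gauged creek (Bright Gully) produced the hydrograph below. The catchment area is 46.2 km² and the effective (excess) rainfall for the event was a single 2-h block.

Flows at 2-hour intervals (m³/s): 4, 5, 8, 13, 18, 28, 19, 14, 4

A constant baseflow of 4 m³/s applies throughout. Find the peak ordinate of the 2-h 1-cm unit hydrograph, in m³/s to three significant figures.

U_p ≈ 20.0 m³/s

Direct runoff: 0.0, 1.0, 4.0, 9.0, 14.0, 24.0, 15.0, 10.0, 0.0 m³/s; ΣQ_DR = 77.00 m³/s, peak = 24.0 m³/s.
Runoff depth d = ΣQ_DR·Δt / A = 77.00 × 7200 / (46.2 km²) = 12.00 mm.
The 1-cm UH is the DRH scaled by (10 mm)/d, so U_p = 24.0 × 10/12.00 = 20.0 m³/s.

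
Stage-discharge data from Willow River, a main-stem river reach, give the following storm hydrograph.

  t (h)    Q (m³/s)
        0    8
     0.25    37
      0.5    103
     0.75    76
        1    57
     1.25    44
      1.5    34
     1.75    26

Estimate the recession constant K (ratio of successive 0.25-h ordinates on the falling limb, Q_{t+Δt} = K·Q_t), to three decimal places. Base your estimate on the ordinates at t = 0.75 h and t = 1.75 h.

Using the recession-limb readings at t = 0.75 h and t = 1.75 h: Q falls from 76 to 26 m³/s over 4 intervals.
K = (Q₂/Q₁)^(1/4) = (26/76)^(1/4) = 0.765.

K ≈ 0.765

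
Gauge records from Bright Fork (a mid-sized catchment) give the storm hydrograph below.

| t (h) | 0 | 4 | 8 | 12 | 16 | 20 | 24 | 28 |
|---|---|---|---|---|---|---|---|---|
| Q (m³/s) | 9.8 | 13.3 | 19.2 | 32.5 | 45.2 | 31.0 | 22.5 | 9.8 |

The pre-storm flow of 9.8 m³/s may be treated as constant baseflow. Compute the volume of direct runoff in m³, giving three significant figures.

V ≈ 1.51 × 10^6 m³

Direct-runoff ordinates (Q − Q_b): 0.0, 3.5, 9.4, 22.7, 35.4, 21.2, 12.7, 0.0 m³/s.
ΣQ_DR = 104.9 m³/s.
With Δt = 4 h = 14400 s, V = ΣQ_DR · Δt = 104.9 × 14400 = 1.51 × 10^6 m³.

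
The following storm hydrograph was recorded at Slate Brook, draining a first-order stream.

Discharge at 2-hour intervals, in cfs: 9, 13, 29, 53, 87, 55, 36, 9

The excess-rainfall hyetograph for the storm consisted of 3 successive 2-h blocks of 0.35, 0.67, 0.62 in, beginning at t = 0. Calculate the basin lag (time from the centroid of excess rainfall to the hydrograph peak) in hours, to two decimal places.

t_L ≈ 4.67 h

Centroid of excess rainfall: t_c = Σ P_i·t̄_i / ΣP_i = 3.3293 h (block centres at 1, 3, 5 h).
Hydrograph peak occurs at t = 8 h, so basin lag t_L = 8 − 3.3293 = 4.67 h.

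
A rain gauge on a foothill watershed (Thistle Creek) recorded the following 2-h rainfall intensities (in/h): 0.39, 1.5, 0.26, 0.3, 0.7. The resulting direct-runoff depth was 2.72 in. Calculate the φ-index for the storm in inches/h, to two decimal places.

Only the 2 blocks with intensity above φ contribute runoff: 1.5, 0.7 in/h.
Σ(I−φ)·Δt = d  ⇒  (1.5+0.7 − 2φ)·2 = 2.72
φ = (2.200 − 2.72/2) / 2 = 0.42 in/h.

φ ≈ 0.42 in/h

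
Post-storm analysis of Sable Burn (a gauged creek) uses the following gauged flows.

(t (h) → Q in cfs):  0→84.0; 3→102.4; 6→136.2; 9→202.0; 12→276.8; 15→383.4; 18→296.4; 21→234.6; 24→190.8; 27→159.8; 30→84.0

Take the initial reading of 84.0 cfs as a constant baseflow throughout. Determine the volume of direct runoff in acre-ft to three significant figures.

Direct-runoff ordinates (Q − Q_b): 0.0, 18.4, 52.2, 118.0, 192.8, 299.4, 212.4, 150.6, 106.8, 75.8, 0.0 cfs.
ΣQ_DR = 1226 cfs.
With Δt = 3 h = 10800 s, V = ΣQ_DR · Δt = 1226 × 10800 = 1.32 × 10^7 ft³ = 304 acre-ft.

V ≈ 304 acre-ft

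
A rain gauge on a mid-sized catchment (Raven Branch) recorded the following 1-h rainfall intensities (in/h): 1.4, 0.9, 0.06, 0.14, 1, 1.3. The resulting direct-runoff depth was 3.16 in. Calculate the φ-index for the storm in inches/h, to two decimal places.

φ ≈ 0.36 in/h

Only the 4 blocks with intensity above φ contribute runoff: 1.4, 0.9, 1, 1.3 in/h.
Σ(I−φ)·Δt = d  ⇒  (1.4+0.9+1+1.3 − 4φ)·1 = 3.16
φ = (4.600 − 3.16/1) / 4 = 0.36 in/h.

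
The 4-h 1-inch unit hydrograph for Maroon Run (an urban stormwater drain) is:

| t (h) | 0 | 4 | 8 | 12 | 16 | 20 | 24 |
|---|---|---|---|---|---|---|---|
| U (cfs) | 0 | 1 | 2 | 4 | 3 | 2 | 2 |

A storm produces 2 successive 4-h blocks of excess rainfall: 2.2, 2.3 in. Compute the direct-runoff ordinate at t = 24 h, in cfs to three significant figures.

Q ≈ 9.00 cfs

By discrete convolution, Q_j = Σ (P_i / 1 in) · U_{j−i}.
At t = 24 h (j=6): Q = (2.2/1)·2 + (2.3/1)·2 = 9.00 cfs.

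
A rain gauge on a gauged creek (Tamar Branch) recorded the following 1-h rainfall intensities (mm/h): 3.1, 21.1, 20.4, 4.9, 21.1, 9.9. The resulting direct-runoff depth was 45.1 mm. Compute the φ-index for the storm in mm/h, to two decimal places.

φ ≈ 6.85 mm/h

Only the 4 blocks with intensity above φ contribute runoff: 21.1, 20.4, 21.1, 9.9 mm/h.
Σ(I−φ)·Δt = d  ⇒  (21.1+20.4+21.1+9.9 − 4φ)·1 = 45.1
φ = (72.50 − 45.1/1) / 4 = 6.85 mm/h.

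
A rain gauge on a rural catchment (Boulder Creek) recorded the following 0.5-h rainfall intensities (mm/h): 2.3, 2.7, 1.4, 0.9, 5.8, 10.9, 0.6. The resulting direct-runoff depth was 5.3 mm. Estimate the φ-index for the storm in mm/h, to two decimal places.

Only the 2 blocks with intensity above φ contribute runoff: 5.8, 10.9 mm/h.
Σ(I−φ)·Δt = d  ⇒  (5.8+10.9 − 2φ)·0.5 = 5.3
φ = (16.70 − 5.3/0.5) / 2 = 3.05 mm/h.

φ ≈ 3.05 mm/h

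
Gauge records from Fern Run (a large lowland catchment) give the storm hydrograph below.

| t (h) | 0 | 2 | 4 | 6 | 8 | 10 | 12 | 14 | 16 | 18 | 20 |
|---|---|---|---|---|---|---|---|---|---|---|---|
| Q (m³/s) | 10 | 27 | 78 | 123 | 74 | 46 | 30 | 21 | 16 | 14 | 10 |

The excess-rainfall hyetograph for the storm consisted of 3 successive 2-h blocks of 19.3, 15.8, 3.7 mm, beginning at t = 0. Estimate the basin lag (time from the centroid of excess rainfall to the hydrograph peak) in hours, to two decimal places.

t_L ≈ 3.80 h

Centroid of excess rainfall: t_c = Σ P_i·t̄_i / ΣP_i = 2.1959 h (block centres at 1, 3, 5 h).
Hydrograph peak occurs at t = 6 h, so basin lag t_L = 6 − 2.1959 = 3.80 h.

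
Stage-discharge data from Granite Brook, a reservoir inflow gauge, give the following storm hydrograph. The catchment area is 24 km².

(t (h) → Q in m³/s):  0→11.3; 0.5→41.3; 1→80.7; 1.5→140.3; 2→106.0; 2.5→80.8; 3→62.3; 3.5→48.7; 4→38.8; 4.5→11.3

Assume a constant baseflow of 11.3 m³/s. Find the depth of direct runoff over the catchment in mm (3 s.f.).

d ≈ 38.1 mm

Direct runoff: 0.0, 30.0, 69.4, 129.0, 94.7, 69.5, 51.0, 37.4, 27.5, 0.0 m³/s; ΣQ_DR = 508.5 m³/s.
V = ΣQ_DR · Δt = 508.5 × 1800 s = 9.153 × 10^5 m³.
Over A = 24 km², depth = V / A = 38.1 mm.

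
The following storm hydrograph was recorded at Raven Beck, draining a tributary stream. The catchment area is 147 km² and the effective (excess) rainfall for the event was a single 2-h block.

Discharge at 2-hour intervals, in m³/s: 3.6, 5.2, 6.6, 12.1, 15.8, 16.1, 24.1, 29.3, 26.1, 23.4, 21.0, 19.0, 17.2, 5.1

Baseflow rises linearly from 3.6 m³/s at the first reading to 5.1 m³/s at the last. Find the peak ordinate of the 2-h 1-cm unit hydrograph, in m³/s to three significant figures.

U_p ≈ 31.0 m³/s

Direct runoff: 0.00, 1.48, 2.77, 8.15, 11.74, 11.92, 19.81, 24.89, 21.58, 18.76, 16.25, 14.13, 12.22, 0.00 m³/s; ΣQ_DR = 163.7 m³/s, peak = 24.89 m³/s.
Runoff depth d = ΣQ_DR·Δt / A = 163.7 × 7200 / (147 km²) = 8.018 mm.
The 1-cm UH is the DRH scaled by (10 mm)/d, so U_p = 24.89 × 10/8.018 = 31.0 m³/s.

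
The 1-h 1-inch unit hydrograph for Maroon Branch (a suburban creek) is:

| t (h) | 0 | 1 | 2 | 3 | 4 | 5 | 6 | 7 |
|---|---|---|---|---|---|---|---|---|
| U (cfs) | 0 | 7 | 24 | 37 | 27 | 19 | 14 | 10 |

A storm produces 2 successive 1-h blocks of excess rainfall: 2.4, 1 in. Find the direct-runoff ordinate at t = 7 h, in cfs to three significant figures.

By discrete convolution, Q_j = Σ (P_i / 1 in) · U_{j−i}.
At t = 7 h (j=7): Q = (2.4/1)·10 + (1/1)·14 = 38.0 cfs.

Q ≈ 38.0 cfs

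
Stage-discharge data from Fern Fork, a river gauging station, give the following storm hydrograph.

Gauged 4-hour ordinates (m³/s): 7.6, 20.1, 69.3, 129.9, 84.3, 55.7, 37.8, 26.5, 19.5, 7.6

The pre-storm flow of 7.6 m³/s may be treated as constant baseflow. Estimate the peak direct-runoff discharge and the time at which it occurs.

Q_p = 122.3 m³/s at t = 12 h

Subtracting baseflow gives direct-runoff ordinates: 0.0, 12.5, 61.7, 122.3, 76.7, 48.1, 30.2, 18.9, 11.9, 0.0 m³/s.
The maximum is 122.3 m³/s, occurring at the reading for t = 12 h.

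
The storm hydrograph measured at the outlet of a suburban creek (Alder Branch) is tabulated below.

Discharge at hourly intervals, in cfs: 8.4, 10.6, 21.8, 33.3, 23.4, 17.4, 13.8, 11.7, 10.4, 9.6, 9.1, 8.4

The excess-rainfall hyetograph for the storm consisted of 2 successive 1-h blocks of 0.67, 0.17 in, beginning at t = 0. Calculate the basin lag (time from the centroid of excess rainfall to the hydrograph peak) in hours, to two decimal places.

t_L ≈ 2.30 h

Centroid of excess rainfall: t_c = Σ P_i·t̄_i / ΣP_i = 0.7024 h (block centres at 0.5, 1.5 h).
Hydrograph peak occurs at t = 3 h, so basin lag t_L = 3 − 0.7024 = 2.30 h.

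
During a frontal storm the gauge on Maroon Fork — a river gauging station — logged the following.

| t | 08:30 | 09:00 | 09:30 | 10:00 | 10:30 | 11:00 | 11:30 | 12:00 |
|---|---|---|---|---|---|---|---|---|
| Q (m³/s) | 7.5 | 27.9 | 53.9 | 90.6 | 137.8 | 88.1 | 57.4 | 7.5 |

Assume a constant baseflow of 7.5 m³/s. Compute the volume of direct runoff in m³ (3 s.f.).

Direct-runoff ordinates (Q − Q_b): 0.0, 20.4, 46.4, 83.1, 130.3, 80.6, 49.9, 0.0 m³/s.
ΣQ_DR = 410.7 m³/s.
With Δt = 0.5 h = 1800 s, V = ΣQ_DR · Δt = 410.7 × 1800 = 7.39 × 10^5 m³.

V ≈ 7.39 × 10^5 m³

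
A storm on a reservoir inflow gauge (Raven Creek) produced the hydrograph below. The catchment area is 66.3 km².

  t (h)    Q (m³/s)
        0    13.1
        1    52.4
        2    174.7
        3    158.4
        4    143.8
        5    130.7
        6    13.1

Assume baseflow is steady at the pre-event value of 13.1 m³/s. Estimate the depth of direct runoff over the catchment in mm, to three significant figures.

d ≈ 32.3 mm

Direct runoff: 0.0, 39.3, 161.6, 145.3, 130.7, 117.6, 0.0 m³/s; ΣQ_DR = 594.5 m³/s.
V = ΣQ_DR · Δt = 594.5 × 3600 s = 2.140 × 10^6 m³.
Over A = 66.3 km², depth = V / A = 32.3 mm.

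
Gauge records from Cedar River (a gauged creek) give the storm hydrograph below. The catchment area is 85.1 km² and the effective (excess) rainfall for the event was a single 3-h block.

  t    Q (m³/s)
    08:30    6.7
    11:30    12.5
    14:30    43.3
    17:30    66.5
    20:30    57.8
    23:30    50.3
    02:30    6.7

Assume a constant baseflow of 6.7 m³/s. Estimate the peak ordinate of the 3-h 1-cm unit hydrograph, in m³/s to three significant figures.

U_p ≈ 23.9 m³/s

Direct runoff: 0.0, 5.8, 36.6, 59.8, 51.1, 43.6, 0.0 m³/s; ΣQ_DR = 196.9 m³/s, peak = 59.8 m³/s.
Runoff depth d = ΣQ_DR·Δt / A = 196.9 × 10800 / (85.1 km²) = 24.99 mm.
The 1-cm UH is the DRH scaled by (10 mm)/d, so U_p = 59.8 × 10/24.99 = 23.9 m³/s.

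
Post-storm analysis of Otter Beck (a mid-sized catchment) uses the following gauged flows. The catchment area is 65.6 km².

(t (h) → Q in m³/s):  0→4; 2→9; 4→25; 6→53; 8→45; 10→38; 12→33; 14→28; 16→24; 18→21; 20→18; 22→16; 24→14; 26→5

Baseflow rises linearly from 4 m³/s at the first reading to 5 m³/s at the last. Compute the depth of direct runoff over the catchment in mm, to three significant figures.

Direct runoff: 0.00, 4.92, 20.85, 48.77, 40.69, 33.62, 28.54, 23.46, 19.38, 16.31, 13.23, 11.15, 9.08, 0.00 m³/s; ΣQ_DR = 270.0 m³/s.
V = ΣQ_DR · Δt = 270.0 × 7200 s = 1.944 × 10^6 m³.
Over A = 65.6 km², depth = V / A = 29.6 mm.

d ≈ 29.6 mm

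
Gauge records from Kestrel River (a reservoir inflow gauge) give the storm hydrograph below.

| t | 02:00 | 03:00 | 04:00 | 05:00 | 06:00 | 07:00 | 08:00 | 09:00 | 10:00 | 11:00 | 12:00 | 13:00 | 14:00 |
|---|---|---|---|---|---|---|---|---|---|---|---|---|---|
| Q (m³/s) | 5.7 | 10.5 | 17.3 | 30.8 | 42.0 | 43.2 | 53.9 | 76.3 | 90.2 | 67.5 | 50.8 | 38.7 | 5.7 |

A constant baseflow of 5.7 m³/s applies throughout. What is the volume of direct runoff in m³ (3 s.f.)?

Direct-runoff ordinates (Q − Q_b): 0.0, 4.8, 11.6, 25.1, 36.3, 37.5, 48.2, 70.6, 84.5, 61.8, 45.1, 33.0, 0.0 m³/s.
ΣQ_DR = 458.5 m³/s.
With Δt = 1 h = 3600 s, V = ΣQ_DR · Δt = 458.5 × 3600 = 1.65 × 10^6 m³.

V ≈ 1.65 × 10^6 m³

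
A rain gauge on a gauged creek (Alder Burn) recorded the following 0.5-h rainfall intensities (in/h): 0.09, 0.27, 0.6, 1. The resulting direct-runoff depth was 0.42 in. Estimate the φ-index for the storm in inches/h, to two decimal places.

φ ≈ 0.38 in/h

Only the 2 blocks with intensity above φ contribute runoff: 0.6, 1 in/h.
Σ(I−φ)·Δt = d  ⇒  (0.6+1 − 2φ)·0.5 = 0.42
φ = (1.600 − 0.42/0.5) / 2 = 0.38 in/h.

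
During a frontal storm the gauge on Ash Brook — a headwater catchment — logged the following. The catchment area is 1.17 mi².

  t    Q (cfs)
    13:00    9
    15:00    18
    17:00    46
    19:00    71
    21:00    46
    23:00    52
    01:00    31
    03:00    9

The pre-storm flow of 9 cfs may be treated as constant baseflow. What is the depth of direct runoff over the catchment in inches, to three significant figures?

d ≈ 0.556 in

Direct runoff: 0.0, 9.0, 37.0, 62.0, 37.0, 43.0, 22.0, 0.0 cfs; ΣQ_DR = 210.0 cfs.
V = ΣQ_DR · Δt = 210.0 × 7200 s = 1.512 × 10^6 ft³.
Over A = 1.17 mi², depth = V / A = 0.556 in.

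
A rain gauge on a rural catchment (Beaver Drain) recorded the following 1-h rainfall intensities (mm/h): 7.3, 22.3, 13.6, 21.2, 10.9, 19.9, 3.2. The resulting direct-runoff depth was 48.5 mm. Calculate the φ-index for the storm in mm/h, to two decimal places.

Only the 5 blocks with intensity above φ contribute runoff: 22.3, 13.6, 21.2, 10.9, 19.9 mm/h.
Σ(I−φ)·Δt = d  ⇒  (22.3+13.6+21.2+10.9+19.9 − 5φ)·1 = 48.5
φ = (87.90 − 48.5/1) / 5 = 7.88 mm/h.

φ ≈ 7.88 mm/h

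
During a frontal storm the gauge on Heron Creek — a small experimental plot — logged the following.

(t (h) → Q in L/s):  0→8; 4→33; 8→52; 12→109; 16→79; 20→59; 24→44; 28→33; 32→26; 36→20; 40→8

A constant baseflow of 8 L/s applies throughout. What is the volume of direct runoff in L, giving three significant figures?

V ≈ 5.52 × 10^6 L

Direct-runoff ordinates (Q − Q_b): 0.0, 25.0, 44.0, 101.0, 71.0, 51.0, 36.0, 25.0, 18.0, 12.0, 0.0 L/s.
ΣQ_DR = 383.0 L/s.
With Δt = 4 h = 14400 s, V = ΣQ_DR · Δt = 383.0 × 14400 = 5.52 × 10^6 L.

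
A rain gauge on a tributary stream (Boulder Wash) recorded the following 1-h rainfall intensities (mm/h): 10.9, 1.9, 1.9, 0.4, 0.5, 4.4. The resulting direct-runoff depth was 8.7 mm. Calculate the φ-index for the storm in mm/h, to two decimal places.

φ ≈ 3.30 mm/h

Only the 2 blocks with intensity above φ contribute runoff: 10.9, 4.4 mm/h.
Σ(I−φ)·Δt = d  ⇒  (10.9+4.4 − 2φ)·1 = 8.7
φ = (15.30 − 8.7/1) / 2 = 3.30 mm/h.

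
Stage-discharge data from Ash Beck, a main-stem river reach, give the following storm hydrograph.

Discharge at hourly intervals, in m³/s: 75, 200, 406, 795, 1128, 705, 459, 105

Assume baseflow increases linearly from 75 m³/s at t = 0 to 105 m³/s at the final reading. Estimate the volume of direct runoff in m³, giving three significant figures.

V ≈ 1.14 × 10^7 m³

Direct-runoff ordinates (Q − Q_b): 0.00, 120.71, 322.43, 707.14, 1035.86, 608.57, 358.29, 0.00 m³/s.
ΣQ_DR = 3153 m³/s.
With Δt = 1 h = 3600 s, V = ΣQ_DR · Δt = 3153 × 3600 = 1.14 × 10^7 m³.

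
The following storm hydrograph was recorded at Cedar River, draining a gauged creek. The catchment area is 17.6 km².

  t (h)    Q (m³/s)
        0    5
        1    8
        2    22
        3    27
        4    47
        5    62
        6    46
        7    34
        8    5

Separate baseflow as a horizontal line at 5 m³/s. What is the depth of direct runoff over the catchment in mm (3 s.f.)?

d ≈ 43.2 mm

Direct runoff: 0.0, 3.0, 17.0, 22.0, 42.0, 57.0, 41.0, 29.0, 0.0 m³/s; ΣQ_DR = 211.0 m³/s.
V = ΣQ_DR · Δt = 211.0 × 3600 s = 7.596 × 10^5 m³.
Over A = 17.6 km², depth = V / A = 43.2 mm.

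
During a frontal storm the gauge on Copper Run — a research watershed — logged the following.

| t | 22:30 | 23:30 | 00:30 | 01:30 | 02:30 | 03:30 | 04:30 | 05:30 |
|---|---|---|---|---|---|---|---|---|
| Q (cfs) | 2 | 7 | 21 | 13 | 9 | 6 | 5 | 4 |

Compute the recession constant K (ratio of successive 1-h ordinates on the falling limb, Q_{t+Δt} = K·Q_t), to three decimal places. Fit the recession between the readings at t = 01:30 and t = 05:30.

Using the recession-limb readings at t = 01:30 and t = 05:30: Q falls from 13 to 4 cfs over 4 intervals.
K = (Q₂/Q₁)^(1/4) = (4/13)^(1/4) = 0.745.

K ≈ 0.745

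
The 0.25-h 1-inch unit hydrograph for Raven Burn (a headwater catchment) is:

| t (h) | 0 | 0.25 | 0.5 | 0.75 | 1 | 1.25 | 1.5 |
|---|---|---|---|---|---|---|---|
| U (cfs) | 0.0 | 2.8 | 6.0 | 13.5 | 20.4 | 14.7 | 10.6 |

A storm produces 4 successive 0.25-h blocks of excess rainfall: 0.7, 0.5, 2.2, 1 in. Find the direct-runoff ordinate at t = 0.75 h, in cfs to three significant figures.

Q ≈ 18.6 cfs

By discrete convolution, Q_j = Σ (P_i / 1 in) · U_{j−i}.
At t = 0.75 h (j=3): Q = (0.7/1)·13.5 + (0.5/1)·6.0 + (2.2/1)·2.8 + (1/1)·0.0 = 18.6 cfs.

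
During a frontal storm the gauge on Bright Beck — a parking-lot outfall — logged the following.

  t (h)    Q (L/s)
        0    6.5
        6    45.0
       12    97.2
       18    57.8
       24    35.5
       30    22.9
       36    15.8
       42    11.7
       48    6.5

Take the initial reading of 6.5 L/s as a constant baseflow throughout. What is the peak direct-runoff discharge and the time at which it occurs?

Q_p = 90.7 L/s at t = 12 h

Subtracting baseflow gives direct-runoff ordinates: 0.0, 38.5, 90.7, 51.3, 29.0, 16.4, 9.3, 5.2, 0.0 L/s.
The maximum is 90.7 L/s, occurring at the reading for t = 12 h.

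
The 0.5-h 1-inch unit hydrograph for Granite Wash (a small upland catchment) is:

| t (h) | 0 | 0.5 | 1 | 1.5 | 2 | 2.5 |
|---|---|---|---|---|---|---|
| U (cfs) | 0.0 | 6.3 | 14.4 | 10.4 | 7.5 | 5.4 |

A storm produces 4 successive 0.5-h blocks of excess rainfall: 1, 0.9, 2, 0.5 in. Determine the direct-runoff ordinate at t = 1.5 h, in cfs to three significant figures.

By discrete convolution, Q_j = Σ (P_i / 1 in) · U_{j−i}.
At t = 1.5 h (j=3): Q = (1/1)·10.4 + (0.9/1)·14.4 + (2/1)·6.3 + (0.5/1)·0.0 = 36.0 cfs.

Q ≈ 36.0 cfs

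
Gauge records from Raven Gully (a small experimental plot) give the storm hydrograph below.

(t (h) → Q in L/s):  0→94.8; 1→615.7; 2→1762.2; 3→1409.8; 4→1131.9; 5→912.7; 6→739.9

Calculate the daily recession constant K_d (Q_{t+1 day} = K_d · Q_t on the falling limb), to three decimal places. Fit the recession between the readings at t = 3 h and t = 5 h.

Between t = 3 h and t = 5 h the flow falls from 1409.8 to 912.7 L/s over 2×1 h = 2 h.
Per-interval ratio K = (912.7/1409.8)^(1/2) = 0.8046; K_d = K^(24/1) = 0.005.

K_d ≈ 0.005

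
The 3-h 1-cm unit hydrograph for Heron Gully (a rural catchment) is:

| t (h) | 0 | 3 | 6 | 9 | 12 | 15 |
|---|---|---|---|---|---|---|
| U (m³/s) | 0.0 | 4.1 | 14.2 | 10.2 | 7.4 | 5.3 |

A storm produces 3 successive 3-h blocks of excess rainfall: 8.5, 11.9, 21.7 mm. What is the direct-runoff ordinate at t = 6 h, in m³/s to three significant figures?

By discrete convolution, Q_j = Σ (P_i / 10 mm) · U_{j−i}.
At t = 6 h (j=2): Q = (8.5/10)·14.2 + (11.9/10)·4.1 + (21.7/10)·0.0 = 16.9 m³/s.

Q ≈ 16.9 m³/s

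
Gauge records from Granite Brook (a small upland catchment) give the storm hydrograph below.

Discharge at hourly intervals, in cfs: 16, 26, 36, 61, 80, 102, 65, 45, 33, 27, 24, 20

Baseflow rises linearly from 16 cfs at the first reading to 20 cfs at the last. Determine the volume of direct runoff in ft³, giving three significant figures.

Direct-runoff ordinates (Q − Q_b): 0.00, 9.64, 19.27, 43.91, 62.55, 84.18, 46.82, 26.45, 14.09, 7.73, 4.36, 0.00 cfs.
ΣQ_DR = 319.0 cfs.
With Δt = 1 h = 3600 s, V = ΣQ_DR · Δt = 319.0 × 3600 = 1.15 × 10^6 ft³.

V ≈ 1.15 × 10^6 ft³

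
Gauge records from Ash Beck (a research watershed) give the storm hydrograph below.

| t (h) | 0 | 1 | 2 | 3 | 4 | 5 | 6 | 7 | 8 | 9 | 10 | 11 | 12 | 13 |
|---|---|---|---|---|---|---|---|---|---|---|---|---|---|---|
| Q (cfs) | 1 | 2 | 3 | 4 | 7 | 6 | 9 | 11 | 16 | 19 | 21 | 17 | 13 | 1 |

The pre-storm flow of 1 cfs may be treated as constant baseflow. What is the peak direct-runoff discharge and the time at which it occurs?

Q_p = 20.0 cfs at t = 10 h

Subtracting baseflow gives direct-runoff ordinates: 0.0, 1.0, 2.0, 3.0, 6.0, 5.0, 8.0, 10.0, 15.0, 18.0, 20.0, 16.0, 12.0, 0.0 cfs.
The maximum is 20.0 cfs, occurring at the reading for t = 10 h.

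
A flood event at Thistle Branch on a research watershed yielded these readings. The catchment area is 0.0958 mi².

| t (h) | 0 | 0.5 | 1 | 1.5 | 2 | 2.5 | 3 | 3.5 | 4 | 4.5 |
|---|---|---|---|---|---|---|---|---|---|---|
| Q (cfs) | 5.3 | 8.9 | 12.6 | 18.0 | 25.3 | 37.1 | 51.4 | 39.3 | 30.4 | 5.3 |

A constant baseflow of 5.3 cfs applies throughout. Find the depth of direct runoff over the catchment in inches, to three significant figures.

Direct runoff: 0.0, 3.6, 7.3, 12.7, 20.0, 31.8, 46.1, 34.0, 25.1, 0.0 cfs; ΣQ_DR = 180.6 cfs.
V = ΣQ_DR · Δt = 180.6 × 1800 s = 3.251 × 10^5 ft³.
Over A = 0.0958 mi², depth = V / A = 1.46 in.

d ≈ 1.46 in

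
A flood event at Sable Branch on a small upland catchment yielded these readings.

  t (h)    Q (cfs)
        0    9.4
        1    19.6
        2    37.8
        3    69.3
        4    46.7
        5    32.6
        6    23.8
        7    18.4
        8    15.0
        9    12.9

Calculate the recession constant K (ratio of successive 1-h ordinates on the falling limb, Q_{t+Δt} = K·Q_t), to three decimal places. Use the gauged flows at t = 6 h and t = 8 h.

Using the recession-limb readings at t = 6 h and t = 8 h: Q falls from 23.8 to 15.0 cfs over 2 intervals.
K = (Q₂/Q₁)^(1/2) = (15.0/23.8)^(1/2) = 0.794.

K ≈ 0.794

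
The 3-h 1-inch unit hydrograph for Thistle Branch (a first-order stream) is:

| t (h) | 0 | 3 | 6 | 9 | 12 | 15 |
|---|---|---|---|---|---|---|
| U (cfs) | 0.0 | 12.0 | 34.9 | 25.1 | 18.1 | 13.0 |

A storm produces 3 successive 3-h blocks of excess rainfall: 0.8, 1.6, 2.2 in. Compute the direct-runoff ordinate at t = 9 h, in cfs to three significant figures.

By discrete convolution, Q_j = Σ (P_i / 1 in) · U_{j−i}.
At t = 9 h (j=3): Q = (0.8/1)·25.1 + (1.6/1)·34.9 + (2.2/1)·12.0 = 102 cfs.

Q ≈ 102 cfs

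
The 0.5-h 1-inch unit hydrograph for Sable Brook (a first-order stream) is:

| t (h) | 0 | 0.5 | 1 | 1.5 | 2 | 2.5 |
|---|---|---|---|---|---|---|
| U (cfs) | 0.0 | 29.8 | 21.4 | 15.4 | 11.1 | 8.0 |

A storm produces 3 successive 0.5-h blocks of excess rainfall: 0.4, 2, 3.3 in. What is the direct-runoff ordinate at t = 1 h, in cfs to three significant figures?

Q ≈ 68.2 cfs

By discrete convolution, Q_j = Σ (P_i / 1 in) · U_{j−i}.
At t = 1 h (j=2): Q = (0.4/1)·21.4 + (2/1)·29.8 + (3.3/1)·0.0 = 68.2 cfs.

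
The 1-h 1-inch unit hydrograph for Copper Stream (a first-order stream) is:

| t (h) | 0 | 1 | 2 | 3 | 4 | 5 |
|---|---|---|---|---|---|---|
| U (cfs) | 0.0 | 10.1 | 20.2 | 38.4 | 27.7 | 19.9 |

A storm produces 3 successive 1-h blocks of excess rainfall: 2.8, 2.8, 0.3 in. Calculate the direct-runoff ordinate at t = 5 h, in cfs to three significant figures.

By discrete convolution, Q_j = Σ (P_i / 1 in) · U_{j−i}.
At t = 5 h (j=5): Q = (2.8/1)·19.9 + (2.8/1)·27.7 + (0.3/1)·38.4 = 145 cfs.

Q ≈ 145 cfs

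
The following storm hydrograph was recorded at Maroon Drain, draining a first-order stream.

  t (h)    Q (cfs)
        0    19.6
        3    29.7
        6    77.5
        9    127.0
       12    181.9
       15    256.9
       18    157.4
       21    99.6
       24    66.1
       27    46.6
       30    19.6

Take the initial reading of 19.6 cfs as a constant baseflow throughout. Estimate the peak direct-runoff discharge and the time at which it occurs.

Q_p = 237.3 cfs at t = 15 h

Subtracting baseflow gives direct-runoff ordinates: 0.0, 10.1, 57.9, 107.4, 162.3, 237.3, 137.8, 80.0, 46.5, 27.0, 0.0 cfs.
The maximum is 237.3 cfs, occurring at the reading for t = 15 h.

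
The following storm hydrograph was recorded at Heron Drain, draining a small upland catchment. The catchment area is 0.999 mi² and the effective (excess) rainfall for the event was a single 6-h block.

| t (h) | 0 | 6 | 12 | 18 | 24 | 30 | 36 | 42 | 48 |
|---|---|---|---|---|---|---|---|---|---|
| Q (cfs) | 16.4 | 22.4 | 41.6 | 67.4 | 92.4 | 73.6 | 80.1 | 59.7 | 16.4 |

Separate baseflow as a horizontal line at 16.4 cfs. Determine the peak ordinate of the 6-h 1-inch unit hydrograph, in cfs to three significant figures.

U_p ≈ 25.3 cfs

Direct runoff: 0.0, 6.0, 25.2, 51.0, 76.0, 57.2, 63.7, 43.3, 0.0 cfs; ΣQ_DR = 322.4 cfs, peak = 76.0 cfs.
Runoff depth d = ΣQ_DR·Δt / A = 322.4 × 21600 / (0.999 mi²) = 3.001 in.
The 1-inch UH is the DRH scaled by (1 in)/d, so U_p = 76.0 × 1/3.001 = 25.3 cfs.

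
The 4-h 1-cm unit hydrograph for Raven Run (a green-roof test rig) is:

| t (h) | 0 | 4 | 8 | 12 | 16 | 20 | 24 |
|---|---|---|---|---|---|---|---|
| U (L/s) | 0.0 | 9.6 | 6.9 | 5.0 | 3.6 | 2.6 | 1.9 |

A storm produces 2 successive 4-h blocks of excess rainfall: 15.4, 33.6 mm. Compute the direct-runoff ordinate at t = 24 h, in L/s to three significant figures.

Q ≈ 11.7 L/s

By discrete convolution, Q_j = Σ (P_i / 10 mm) · U_{j−i}.
At t = 24 h (j=6): Q = (15.4/10)·1.9 + (33.6/10)·2.6 = 11.7 L/s.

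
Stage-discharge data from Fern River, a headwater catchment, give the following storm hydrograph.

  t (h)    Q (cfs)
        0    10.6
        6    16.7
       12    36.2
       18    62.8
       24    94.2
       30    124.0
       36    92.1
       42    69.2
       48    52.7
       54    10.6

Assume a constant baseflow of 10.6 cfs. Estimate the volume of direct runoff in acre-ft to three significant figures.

V ≈ 230 acre-ft

Direct-runoff ordinates (Q − Q_b): 0.0, 6.1, 25.6, 52.2, 83.6, 113.4, 81.5, 58.6, 42.1, 0.0 cfs.
ΣQ_DR = 463.1 cfs.
With Δt = 6 h = 21600 s, V = ΣQ_DR · Δt = 463.1 × 21600 = 1.00 × 10^7 ft³ = 230 acre-ft.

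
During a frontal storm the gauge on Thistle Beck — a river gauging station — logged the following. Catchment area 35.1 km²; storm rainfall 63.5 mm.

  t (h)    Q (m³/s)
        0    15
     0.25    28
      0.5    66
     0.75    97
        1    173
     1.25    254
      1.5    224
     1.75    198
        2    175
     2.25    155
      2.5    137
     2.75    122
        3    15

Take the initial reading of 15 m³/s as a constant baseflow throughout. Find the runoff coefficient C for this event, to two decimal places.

C ≈ 0.59

ΣQ_DR = 1464 m³/s; V = ΣQ_DR·Δt = 1.318 × 10^6 m³.
Runoff depth d = V / A = 37.54 mm.
C = d / P = 37.54 / 63.5 = 0.59.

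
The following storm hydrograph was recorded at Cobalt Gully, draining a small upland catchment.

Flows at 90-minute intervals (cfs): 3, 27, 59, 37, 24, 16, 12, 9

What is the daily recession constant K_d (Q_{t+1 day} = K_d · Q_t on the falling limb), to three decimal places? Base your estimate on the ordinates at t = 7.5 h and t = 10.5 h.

Between t = 7.5 h and t = 10.5 h the flow falls from 16 to 9 cfs over 2×1.5 h = 3 h.
Per-interval ratio K = (9/16)^(1/2) = 0.7500; K_d = K^(24/1.5) = 0.010.

K_d ≈ 0.010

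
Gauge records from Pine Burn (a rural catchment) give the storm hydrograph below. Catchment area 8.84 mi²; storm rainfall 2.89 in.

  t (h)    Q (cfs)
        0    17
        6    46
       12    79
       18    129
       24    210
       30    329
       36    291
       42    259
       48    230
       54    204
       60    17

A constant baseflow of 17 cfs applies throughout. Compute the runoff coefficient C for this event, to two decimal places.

ΣQ_DR = 1624 cfs; V = ΣQ_DR·Δt = 3.508 × 10^7 ft³.
Runoff depth d = V / A = 1.708 in.
C = d / P = 1.708 / 2.89 = 0.59.

C ≈ 0.59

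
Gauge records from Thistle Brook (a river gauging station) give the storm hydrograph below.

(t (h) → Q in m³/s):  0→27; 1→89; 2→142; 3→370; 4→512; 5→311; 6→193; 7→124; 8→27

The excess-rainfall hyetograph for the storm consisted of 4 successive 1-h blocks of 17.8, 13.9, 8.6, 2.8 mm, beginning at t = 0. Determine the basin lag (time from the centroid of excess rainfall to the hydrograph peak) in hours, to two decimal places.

t_L ≈ 2.58 h

Centroid of excess rainfall: t_c = Σ P_i·t̄_i / ΣP_i = 1.4165 h (block centres at 0.5, 1.5, 2.5, 3.5 h).
Hydrograph peak occurs at t = 4 h, so basin lag t_L = 4 − 1.4165 = 2.58 h.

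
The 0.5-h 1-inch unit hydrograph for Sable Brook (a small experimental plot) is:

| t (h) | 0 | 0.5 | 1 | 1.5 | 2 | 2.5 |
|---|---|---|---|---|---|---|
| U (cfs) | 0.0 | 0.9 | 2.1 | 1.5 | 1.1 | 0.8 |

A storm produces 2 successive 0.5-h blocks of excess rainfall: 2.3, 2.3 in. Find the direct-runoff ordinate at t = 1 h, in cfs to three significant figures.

Q ≈ 6.90 cfs

By discrete convolution, Q_j = Σ (P_i / 1 in) · U_{j−i}.
At t = 1 h (j=2): Q = (2.3/1)·2.1 + (2.3/1)·0.9 = 6.90 cfs.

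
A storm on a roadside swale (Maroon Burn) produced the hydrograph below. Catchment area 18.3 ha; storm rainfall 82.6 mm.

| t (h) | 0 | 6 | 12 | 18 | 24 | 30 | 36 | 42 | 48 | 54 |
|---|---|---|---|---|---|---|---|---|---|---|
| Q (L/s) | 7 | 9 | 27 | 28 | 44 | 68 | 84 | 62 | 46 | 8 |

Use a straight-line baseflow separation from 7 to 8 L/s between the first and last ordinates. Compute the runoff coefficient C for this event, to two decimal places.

ΣQ_DR = 308.0 L/s; V = ΣQ_DR·Δt = 6.653 × 10^6 L.
Runoff depth d = V / A = 36.35 mm.
C = d / P = 36.35 / 82.6 = 0.44.

C ≈ 0.44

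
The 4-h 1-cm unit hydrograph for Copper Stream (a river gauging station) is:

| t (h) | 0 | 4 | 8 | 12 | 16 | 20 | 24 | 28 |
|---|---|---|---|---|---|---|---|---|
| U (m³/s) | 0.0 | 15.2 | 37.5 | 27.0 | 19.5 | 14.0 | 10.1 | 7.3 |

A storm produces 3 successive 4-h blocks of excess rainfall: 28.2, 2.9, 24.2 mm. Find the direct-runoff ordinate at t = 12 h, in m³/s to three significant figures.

By discrete convolution, Q_j = Σ (P_i / 10 mm) · U_{j−i}.
At t = 12 h (j=3): Q = (28.2/10)·27.0 + (2.9/10)·37.5 + (24.2/10)·15.2 = 124 m³/s.

Q ≈ 124 m³/s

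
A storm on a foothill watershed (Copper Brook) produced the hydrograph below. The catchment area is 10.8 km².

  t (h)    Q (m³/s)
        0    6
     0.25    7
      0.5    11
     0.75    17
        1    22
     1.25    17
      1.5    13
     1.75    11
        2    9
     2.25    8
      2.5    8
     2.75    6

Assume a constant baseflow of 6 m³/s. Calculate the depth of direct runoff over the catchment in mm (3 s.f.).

Direct runoff: 0.0, 1.0, 5.0, 11.0, 16.0, 11.0, 7.0, 5.0, 3.0, 2.0, 2.0, 0.0 m³/s; ΣQ_DR = 63.00 m³/s.
V = ΣQ_DR · Δt = 63.00 × 900 s = 56700 m³.
Over A = 10.8 km², depth = V / A = 5.25 mm.

d ≈ 5.25 mm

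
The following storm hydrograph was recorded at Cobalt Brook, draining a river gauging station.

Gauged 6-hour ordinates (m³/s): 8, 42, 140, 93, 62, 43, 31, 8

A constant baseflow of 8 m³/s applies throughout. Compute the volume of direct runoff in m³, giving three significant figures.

V ≈ 7.84 × 10^6 m³

Direct-runoff ordinates (Q − Q_b): 0.0, 34.0, 132.0, 85.0, 54.0, 35.0, 23.0, 0.0 m³/s.
ΣQ_DR = 363.0 m³/s.
With Δt = 6 h = 21600 s, V = ΣQ_DR · Δt = 363.0 × 21600 = 7.84 × 10^6 m³.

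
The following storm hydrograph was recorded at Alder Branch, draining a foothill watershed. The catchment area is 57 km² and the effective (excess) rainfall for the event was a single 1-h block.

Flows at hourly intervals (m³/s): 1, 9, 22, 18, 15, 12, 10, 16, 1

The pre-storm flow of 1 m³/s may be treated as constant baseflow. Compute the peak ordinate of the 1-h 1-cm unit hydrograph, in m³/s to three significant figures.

U_p ≈ 35.0 m³/s

Direct runoff: 0.0, 8.0, 21.0, 17.0, 14.0, 11.0, 9.0, 15.0, 0.0 m³/s; ΣQ_DR = 95.00 m³/s, peak = 21.0 m³/s.
Runoff depth d = ΣQ_DR·Δt / A = 95.00 × 3600 / (57 km²) = 6.000 mm.
The 1-cm UH is the DRH scaled by (10 mm)/d, so U_p = 21.0 × 10/6.000 = 35.0 m³/s.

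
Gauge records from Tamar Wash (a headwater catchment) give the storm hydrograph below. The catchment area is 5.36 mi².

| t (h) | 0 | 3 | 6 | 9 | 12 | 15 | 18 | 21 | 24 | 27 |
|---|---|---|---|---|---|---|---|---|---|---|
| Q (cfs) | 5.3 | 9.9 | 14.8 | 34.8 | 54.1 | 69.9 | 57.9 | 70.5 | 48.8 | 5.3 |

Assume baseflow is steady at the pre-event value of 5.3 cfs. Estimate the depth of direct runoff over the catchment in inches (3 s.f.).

Direct runoff: 0.0, 4.6, 9.5, 29.5, 48.8, 64.6, 52.6, 65.2, 43.5, 0.0 cfs; ΣQ_DR = 318.3 cfs.
V = ΣQ_DR · Δt = 318.3 × 10800 s = 3.438 × 10^6 ft³.
Over A = 5.36 mi², depth = V / A = 0.276 in.

d ≈ 0.276 in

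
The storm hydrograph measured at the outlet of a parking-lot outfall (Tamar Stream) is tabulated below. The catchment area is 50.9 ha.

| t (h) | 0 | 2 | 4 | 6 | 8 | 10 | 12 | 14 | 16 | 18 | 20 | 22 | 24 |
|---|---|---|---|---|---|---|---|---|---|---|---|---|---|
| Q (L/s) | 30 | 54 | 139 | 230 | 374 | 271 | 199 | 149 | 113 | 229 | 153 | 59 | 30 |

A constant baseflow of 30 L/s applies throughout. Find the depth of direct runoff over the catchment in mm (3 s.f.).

d ≈ 23.2 mm

Direct runoff: 0.0, 24.0, 109.0, 200.0, 344.0, 241.0, 169.0, 119.0, 83.0, 199.0, 123.0, 29.0, 0.0 L/s; ΣQ_DR = 1640 L/s.
V = ΣQ_DR · Δt = 1640 × 7200 s = 1.181 × 10^7 L.
Over A = 50.9 ha, depth = V / A = 23.2 mm.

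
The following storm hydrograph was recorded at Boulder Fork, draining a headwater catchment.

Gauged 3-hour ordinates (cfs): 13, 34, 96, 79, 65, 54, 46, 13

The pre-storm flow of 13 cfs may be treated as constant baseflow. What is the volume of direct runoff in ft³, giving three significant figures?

Direct-runoff ordinates (Q − Q_b): 0.0, 21.0, 83.0, 66.0, 52.0, 41.0, 33.0, 0.0 cfs.
ΣQ_DR = 296.0 cfs.
With Δt = 3 h = 10800 s, V = ΣQ_DR · Δt = 296.0 × 10800 = 3.20 × 10^6 ft³.

V ≈ 3.20 × 10^6 ft³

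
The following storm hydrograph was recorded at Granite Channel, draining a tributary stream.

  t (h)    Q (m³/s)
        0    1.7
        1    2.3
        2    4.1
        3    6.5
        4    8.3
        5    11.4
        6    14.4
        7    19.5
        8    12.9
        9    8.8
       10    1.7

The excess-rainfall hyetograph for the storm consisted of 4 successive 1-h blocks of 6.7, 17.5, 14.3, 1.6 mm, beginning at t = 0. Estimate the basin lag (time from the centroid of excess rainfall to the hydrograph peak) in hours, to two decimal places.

t_L ≈ 5.23 h

Centroid of excess rainfall: t_c = Σ P_i·t̄_i / ΣP_i = 1.7693 h (block centres at 0.5, 1.5, 2.5, 3.5 h).
Hydrograph peak occurs at t = 7 h, so basin lag t_L = 7 − 1.7693 = 5.23 h.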